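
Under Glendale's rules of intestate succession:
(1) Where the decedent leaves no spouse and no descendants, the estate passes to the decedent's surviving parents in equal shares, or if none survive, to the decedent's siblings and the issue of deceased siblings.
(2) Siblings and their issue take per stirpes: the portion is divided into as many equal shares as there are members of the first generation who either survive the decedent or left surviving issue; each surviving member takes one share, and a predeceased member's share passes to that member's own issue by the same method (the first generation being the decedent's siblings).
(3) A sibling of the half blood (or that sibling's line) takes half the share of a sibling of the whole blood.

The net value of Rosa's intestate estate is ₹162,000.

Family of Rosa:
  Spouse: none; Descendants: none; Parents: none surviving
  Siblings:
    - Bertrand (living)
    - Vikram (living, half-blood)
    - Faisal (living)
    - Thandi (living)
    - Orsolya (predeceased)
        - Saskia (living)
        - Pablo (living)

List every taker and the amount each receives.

Bertrand: ₹36,000; Vikram: ₹18,000; Faisal: ₹36,000; Thandi: ₹36,000; Saskia: ₹18,000; Pablo: ₹18,000

The entire ₹162,000 passes to the siblings and their issue.
Counting each half-blood sibling's line as half a unit, there are 9/2 units in ₹162,000, so one unit is ₹36,000. Whole-blood lines (Bertrand, Faisal, Thandi, and Orsolya) take ₹36,000 each; half-blood lines (Vikram) take ₹18,000 each.
Orsolya's share (₹36,000) is divided into 2 shares of ₹18,000: Saskia and Pablo each take ₹18,000.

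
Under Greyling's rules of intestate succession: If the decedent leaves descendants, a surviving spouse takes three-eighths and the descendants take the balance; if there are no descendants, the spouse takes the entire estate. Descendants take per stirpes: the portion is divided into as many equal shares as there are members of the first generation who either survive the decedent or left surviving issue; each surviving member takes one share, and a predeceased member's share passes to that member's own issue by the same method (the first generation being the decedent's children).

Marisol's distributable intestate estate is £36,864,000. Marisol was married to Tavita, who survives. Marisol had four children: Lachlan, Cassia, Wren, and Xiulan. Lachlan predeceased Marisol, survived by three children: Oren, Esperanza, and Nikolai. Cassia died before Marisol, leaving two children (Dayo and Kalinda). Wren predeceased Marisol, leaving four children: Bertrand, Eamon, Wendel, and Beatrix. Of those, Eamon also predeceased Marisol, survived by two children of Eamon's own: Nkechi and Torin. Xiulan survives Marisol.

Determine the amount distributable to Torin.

Torin receives £720,000.

Tavita takes three-eighths of £36,864,000 = £13,824,000. The remaining £23,040,000 passes to the descendants.
The descendants' portion (£23,040,000) is divided into 4 shares of £5,760,000: Xiulan takes £5,760,000; Lachlan's £5,760,000 share passes to Lachlan's issue; Cassia's £5,760,000 share passes to Cassia's issue; Wren's £5,760,000 share passes to Wren's issue.
Lachlan's share (£5,760,000) is divided into 3 shares of £1,920,000: Oren, Esperanza, and Nikolai each take £1,920,000.
Cassia's share (£5,760,000) is divided into 2 shares of £2,880,000: Dayo and Kalinda each take £2,880,000.
Wren's share (£5,760,000) is divided into 4 shares of £1,440,000: Bertrand, Wendel, and Beatrix each take £1,440,000; Eamon's £1,440,000 share passes to Eamon's issue.
Eamon's share (£1,440,000) is divided into 2 shares of £720,000: Nkechi and Torin each take £720,000.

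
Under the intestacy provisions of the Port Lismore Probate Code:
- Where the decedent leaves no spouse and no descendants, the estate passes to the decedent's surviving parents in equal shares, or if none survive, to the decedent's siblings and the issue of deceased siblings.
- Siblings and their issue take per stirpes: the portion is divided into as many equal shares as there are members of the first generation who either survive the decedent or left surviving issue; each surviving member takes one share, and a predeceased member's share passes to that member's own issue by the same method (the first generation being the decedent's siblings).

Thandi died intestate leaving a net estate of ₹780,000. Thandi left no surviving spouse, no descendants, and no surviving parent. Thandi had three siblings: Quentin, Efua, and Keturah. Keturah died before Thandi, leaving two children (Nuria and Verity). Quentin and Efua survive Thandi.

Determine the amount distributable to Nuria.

The entire ₹780,000 passes to the siblings and their issue.
That amount (₹780,000) is divided into 3 shares of ₹260,000: Quentin and Efua each take ₹260,000; Keturah's ₹260,000 share passes to Keturah's issue.
Keturah's share (₹260,000) is divided into 2 shares of ₹130,000: Nuria and Verity each take ₹130,000.

Nuria receives ₹130,000.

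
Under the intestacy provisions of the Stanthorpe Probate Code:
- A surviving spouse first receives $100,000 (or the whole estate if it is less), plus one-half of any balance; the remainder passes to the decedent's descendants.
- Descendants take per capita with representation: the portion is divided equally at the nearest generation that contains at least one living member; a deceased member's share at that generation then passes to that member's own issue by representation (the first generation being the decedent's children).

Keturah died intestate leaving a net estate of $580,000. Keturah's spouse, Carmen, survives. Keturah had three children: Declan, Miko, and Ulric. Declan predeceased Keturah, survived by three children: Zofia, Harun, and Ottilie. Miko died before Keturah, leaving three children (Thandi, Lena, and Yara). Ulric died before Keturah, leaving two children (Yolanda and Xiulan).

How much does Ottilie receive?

Carmen first takes $100,000, leaving a balance of $480,000. Carmen then takes one-half of the balance ($240,000), for a total of $340,000. The remaining $240,000 passes to the descendants.
No child survives, so the initial division is made at the grandchildren's generation.
The descendants' portion ($240,000) is divided into 8 shares of $30,000: Zofia, Harun, Ottilie, Thandi, Lena, Yara, Yolanda, and Xiulan each take $30,000.

Ottilie receives $30,000.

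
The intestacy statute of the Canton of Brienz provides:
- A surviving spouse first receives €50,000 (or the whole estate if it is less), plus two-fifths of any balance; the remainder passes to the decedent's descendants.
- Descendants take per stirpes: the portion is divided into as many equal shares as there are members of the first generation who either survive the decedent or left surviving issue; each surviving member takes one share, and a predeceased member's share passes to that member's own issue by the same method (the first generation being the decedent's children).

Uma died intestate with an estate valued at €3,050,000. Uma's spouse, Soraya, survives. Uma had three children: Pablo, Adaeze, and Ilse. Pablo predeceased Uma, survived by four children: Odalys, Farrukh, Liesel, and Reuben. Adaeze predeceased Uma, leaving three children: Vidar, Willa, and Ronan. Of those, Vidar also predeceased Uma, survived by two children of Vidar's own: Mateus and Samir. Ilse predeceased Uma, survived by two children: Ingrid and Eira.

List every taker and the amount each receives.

Soraya first takes €50,000, leaving a balance of €3,000,000. Soraya then takes two-fifths of the balance (€1,200,000), for a total of €1,250,000. The remaining €1,800,000 passes to the descendants.
The descendants' portion (€1,800,000) is divided into 3 shares of €600,000: Pablo's €600,000 share passes to Pablo's issue; Adaeze's €600,000 share passes to Adaeze's issue; Ilse's €600,000 share passes to Ilse's issue.
Pablo's share (€600,000) is divided into 4 shares of €150,000: Odalys, Farrukh, Liesel, and Reuben each take €150,000.
Adaeze's share (€600,000) is divided into 3 shares of €200,000: Willa and Ronan each take €200,000; Vidar's €200,000 share passes to Vidar's issue.
Vidar's share (€200,000) is divided into 2 shares of €100,000: Mateus and Samir each take €100,000.
Ilse's share (€600,000) is divided into 2 shares of €300,000: Ingrid and Eira each take €300,000.

Soraya: €1,250,000; Odalys: €150,000; Farrukh: €150,000; Liesel: €150,000; Reuben: €150,000; Mateus: €100,000; Samir: €100,000; Willa: €200,000; Ronan: €200,000; Ingrid: €300,000; Eira: €300,000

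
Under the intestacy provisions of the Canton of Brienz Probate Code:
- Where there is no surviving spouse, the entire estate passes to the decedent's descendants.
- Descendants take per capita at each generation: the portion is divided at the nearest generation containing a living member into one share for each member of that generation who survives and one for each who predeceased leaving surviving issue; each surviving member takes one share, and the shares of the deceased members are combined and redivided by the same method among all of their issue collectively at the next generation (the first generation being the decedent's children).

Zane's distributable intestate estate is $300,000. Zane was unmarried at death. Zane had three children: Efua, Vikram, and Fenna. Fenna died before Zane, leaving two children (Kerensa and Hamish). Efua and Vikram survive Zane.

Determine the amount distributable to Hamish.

Hamish receives $50,000.

The entire $300,000 passes to the descendants.
That amount ($300,000) is divided at the children's generation into 3 shares of $100,000. Efua and Vikram each take $100,000. The remaining share for the deceased Fenna ($100,000) is carried to the next generation.
That pool ($100,000) is divided at the grandchildren's generation equally among Kerensa and Hamish: $50,000 each.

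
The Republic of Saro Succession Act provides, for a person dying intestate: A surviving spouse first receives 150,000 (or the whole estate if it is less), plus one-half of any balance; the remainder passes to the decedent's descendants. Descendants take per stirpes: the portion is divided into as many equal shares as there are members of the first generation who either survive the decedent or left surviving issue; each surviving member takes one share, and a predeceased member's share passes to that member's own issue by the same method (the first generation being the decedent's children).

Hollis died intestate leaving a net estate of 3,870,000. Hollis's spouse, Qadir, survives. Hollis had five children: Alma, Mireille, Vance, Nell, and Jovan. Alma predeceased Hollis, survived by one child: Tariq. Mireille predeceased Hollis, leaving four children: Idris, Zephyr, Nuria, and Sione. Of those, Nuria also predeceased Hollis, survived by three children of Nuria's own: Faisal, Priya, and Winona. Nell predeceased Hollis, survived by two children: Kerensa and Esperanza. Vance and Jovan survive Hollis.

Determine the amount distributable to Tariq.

Tariq receives 372,000.

Qadir first takes 150,000, leaving a balance of 3,720,000. Qadir then takes one-half of the balance (1,860,000), for a total of 2,010,000. The remaining 1,860,000 passes to the descendants.
The descendants' portion (1,860,000) is divided into 5 shares of 372,000: Vance and Jovan each take 372,000; Alma's 372,000 share passes to Alma's issue; Mireille's 372,000 share passes to Mireille's issue; Nell's 372,000 share passes to Nell's issue.
Alma's share (372,000) passes entirely to Tariq.
Mireille's share (372,000) is divided into 4 shares of 93,000: Idris, Zephyr, and Sione each take 93,000; Nuria's 93,000 share passes to Nuria's issue.
Nuria's share (93,000) is divided into 3 shares of 31,000: Faisal, Priya, and Winona each take 31,000.
Nell's share (372,000) is divided into 2 shares of 186,000: Kerensa and Esperanza each take 186,000.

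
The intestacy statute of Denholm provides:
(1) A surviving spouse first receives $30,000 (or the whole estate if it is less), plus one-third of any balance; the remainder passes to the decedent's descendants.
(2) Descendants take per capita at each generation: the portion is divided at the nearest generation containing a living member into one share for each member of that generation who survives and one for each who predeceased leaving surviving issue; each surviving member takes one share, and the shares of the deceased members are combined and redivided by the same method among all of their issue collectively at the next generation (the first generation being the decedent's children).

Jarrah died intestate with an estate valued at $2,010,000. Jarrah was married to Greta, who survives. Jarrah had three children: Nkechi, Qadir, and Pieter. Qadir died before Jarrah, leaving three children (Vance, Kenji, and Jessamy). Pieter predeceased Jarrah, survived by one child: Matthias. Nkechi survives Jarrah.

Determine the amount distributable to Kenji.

Kenji receives $220,000.

Greta first takes $30,000, leaving a balance of $1,980,000. Greta then takes one-third of the balance ($660,000), for a total of $690,000. The remaining $1,320,000 passes to the descendants.
The descendants' portion ($1,320,000) is divided at the children's generation into 3 shares of $440,000. Nkechi takes $440,000. The 2 shares of the deceased (Qadir and Pieter) are combined into a pool of $880,000.
That pool ($880,000) is divided at the grandchildren's generation equally among Vance, Kenji, Jessamy, and Matthias: $220,000 each.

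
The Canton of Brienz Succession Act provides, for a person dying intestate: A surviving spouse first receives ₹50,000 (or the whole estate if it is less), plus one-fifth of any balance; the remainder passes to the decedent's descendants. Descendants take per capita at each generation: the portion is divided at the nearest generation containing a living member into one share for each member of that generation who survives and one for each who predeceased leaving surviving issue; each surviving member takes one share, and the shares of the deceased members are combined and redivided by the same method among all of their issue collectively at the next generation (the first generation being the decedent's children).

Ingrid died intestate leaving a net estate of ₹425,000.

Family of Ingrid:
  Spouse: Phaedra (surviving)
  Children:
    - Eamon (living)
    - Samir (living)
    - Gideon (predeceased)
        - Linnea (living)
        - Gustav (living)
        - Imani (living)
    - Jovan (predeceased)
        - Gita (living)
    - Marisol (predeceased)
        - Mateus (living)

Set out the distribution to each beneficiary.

Phaedra: ₹125,000; Eamon: ₹60,000; Samir: ₹60,000; Linnea: ₹36,000; Gustav: ₹36,000; Imani: ₹36,000; Gita: ₹36,000; Mateus: ₹36,000

Phaedra first takes ₹50,000, leaving a balance of ₹375,000. Phaedra then takes one-fifth of the balance (₹75,000), for a total of ₹125,000. The remaining ₹300,000 passes to the descendants.
The descendants' portion (₹300,000) is divided at the children's generation into 5 shares of ₹60,000. Eamon and Samir each take ₹60,000. The 3 shares of the deceased (Gideon, Jovan, and Marisol) are combined into a pool of ₹180,000.
That pool (₹180,000) is divided at the grandchildren's generation equally among Linnea, Gustav, Imani, Gita, and Mateus: ₹36,000 each.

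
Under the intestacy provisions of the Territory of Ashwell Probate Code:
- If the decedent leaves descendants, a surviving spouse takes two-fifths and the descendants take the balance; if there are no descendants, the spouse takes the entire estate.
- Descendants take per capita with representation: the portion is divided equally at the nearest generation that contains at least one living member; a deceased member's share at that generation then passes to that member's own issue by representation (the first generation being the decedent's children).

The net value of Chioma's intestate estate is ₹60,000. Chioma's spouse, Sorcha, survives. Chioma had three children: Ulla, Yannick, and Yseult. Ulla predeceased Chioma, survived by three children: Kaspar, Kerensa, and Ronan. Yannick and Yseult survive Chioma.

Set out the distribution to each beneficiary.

Sorcha takes two-fifths of ₹60,000 = ₹24,000. The remaining ₹36,000 passes to the descendants.
The descendants' portion (₹36,000) is divided into 3 shares of ₹12,000: Yannick and Yseult each take ₹12,000; Ulla's ₹12,000 share passes to Ulla's issue.
Ulla's share (₹12,000) is divided into 3 shares of ₹4,000: Kaspar, Kerensa, and Ronan each take ₹4,000.

Sorcha: ₹24,000; Kaspar: ₹4,000; Kerensa: ₹4,000; Ronan: ₹4,000; Yannick: ₹12,000; Yseult: ₹12,000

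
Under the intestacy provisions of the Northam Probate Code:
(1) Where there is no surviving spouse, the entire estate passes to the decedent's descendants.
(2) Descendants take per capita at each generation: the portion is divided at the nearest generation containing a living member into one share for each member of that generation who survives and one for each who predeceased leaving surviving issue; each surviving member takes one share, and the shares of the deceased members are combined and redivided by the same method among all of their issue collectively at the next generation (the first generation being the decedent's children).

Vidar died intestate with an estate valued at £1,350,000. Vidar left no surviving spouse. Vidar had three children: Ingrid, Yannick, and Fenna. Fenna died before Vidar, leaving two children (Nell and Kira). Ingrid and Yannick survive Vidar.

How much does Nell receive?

The entire £1,350,000 passes to the descendants.
That amount (£1,350,000) is divided at the children's generation into 3 shares of £450,000. Ingrid and Yannick each take £450,000. The remaining share for the deceased Fenna (£450,000) is carried to the next generation.
That pool (£450,000) is divided at the grandchildren's generation equally among Nell and Kira: £225,000 each.

Nell receives £225,000.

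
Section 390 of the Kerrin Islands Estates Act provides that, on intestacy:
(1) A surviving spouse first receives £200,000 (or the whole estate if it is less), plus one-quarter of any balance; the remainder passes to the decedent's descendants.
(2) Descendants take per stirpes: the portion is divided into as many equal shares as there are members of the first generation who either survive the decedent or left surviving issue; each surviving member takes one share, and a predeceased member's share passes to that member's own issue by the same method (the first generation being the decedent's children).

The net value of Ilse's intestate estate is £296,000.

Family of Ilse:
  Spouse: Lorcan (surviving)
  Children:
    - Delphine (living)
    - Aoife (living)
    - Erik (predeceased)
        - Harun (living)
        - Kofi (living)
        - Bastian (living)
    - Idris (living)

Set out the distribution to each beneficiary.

Lorcan first takes £200,000, leaving a balance of £96,000. Lorcan then takes one-quarter of the balance (£24,000), for a total of £224,000. The remaining £72,000 passes to the descendants.
The descendants' portion (£72,000) is divided into 4 shares of £18,000: Delphine, Aoife, and Idris each take £18,000; Erik's £18,000 share passes to Erik's issue.
Erik's share (£18,000) is divided into 3 shares of £6,000: Harun, Kofi, and Bastian each take £6,000.

Lorcan: £224,000; Delphine: £18,000; Aoife: £18,000; Harun: £6,000; Kofi: £6,000; Bastian: £6,000; Idris: £18,000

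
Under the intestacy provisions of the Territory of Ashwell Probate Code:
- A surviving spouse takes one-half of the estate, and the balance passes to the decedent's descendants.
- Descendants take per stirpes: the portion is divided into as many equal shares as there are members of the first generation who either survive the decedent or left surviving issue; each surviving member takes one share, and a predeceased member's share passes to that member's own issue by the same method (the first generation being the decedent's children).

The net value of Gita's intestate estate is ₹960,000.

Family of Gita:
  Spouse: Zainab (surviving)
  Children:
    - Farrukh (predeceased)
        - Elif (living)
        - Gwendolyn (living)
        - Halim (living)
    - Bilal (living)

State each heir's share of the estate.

Zainab takes one-half of ₹960,000 = ₹480,000. The remaining ₹480,000 passes to the descendants.
The descendants' portion (₹480,000) is divided into 2 shares of ₹240,000: Bilal takes ₹240,000; Farrukh's ₹240,000 share passes to Farrukh's issue.
Farrukh's share (₹240,000) is divided into 3 shares of ₹80,000: Elif, Gwendolyn, and Halim each take ₹80,000.

Zainab: ₹480,000; Elif: ₹80,000; Gwendolyn: ₹80,000; Halim: ₹80,000; Bilal: ₹240,000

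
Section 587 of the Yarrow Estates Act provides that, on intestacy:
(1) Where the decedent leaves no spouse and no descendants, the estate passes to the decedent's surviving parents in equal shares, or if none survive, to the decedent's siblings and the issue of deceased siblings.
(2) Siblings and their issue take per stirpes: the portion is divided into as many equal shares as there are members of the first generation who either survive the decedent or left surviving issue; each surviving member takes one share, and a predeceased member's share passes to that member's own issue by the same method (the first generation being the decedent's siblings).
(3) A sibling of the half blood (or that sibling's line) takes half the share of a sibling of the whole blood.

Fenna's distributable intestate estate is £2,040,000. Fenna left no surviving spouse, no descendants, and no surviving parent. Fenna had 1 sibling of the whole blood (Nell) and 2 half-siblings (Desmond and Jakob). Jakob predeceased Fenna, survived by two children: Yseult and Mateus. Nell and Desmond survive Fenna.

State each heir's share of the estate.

Nell: £1,020,000; Desmond: £510,000; Yseult: £255,000; Mateus: £255,000

The entire £2,040,000 passes to the siblings and their issue.
Counting each half-blood sibling's line as half a unit, there are 2 units in £2,040,000, so one unit is £1,020,000. Whole-blood lines (Nell) take £1,020,000 each; half-blood lines (Desmond and Jakob) take £510,000 each.
Jakob's share (£510,000) is divided into 2 shares of £255,000: Yseult and Mateus each take £255,000.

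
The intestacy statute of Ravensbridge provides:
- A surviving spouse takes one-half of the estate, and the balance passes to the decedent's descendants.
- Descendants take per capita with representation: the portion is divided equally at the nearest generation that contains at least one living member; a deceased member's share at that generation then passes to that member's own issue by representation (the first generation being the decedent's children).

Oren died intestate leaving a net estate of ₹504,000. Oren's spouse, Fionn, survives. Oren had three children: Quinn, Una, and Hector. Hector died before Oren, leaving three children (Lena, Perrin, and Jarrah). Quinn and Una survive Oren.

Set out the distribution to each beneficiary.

Fionn takes one-half of ₹504,000 = ₹252,000. The remaining ₹252,000 passes to the descendants.
The descendants' portion (₹252,000) is divided into 3 shares of ₹84,000: Quinn and Una each take ₹84,000; Hector's ₹84,000 share passes to Hector's issue.
Hector's share (₹84,000) is divided into 3 shares of ₹28,000: Lena, Perrin, and Jarrah each take ₹28,000.

Fionn: ₹252,000; Quinn: ₹84,000; Una: ₹84,000; Lena: ₹28,000; Perrin: ₹28,000; Jarrah: ₹28,000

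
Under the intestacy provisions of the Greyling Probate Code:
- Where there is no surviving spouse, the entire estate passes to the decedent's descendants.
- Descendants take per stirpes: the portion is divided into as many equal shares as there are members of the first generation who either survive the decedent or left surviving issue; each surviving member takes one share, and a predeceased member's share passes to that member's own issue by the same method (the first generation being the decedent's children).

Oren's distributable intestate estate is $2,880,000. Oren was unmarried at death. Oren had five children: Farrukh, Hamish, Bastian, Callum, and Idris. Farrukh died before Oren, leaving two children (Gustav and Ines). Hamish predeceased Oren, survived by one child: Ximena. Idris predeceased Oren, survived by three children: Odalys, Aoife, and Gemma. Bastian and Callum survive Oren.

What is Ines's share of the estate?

Ines receives $288,000.

The entire $2,880,000 passes to the descendants.
That amount ($2,880,000) is divided into 5 shares of $576,000: Bastian and Callum each take $576,000; Farrukh's $576,000 share passes to Farrukh's issue; Hamish's $576,000 share passes to Hamish's issue; Idris's $576,000 share passes to Idris's issue.
Farrukh's share ($576,000) is divided into 2 shares of $288,000: Gustav and Ines each take $288,000.
Hamish's share ($576,000) passes entirely to Ximena.
Idris's share ($576,000) is divided into 3 shares of $192,000: Odalys, Aoife, and Gemma each take $192,000.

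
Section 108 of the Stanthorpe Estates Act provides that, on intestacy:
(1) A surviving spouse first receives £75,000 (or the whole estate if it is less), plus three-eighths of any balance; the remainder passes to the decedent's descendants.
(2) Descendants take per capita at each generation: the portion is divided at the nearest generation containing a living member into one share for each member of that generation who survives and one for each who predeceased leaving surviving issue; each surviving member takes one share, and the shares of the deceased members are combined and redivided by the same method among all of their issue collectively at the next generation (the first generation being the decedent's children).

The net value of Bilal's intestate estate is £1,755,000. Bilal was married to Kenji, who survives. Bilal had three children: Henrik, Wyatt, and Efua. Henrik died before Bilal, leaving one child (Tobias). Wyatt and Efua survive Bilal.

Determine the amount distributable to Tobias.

Kenji first takes £75,000, leaving a balance of £1,680,000. Kenji then takes three-eighths of the balance (£630,000), for a total of £705,000. The remaining £1,050,000 passes to the descendants.
The descendants' portion (£1,050,000) is divided at the children's generation into 3 shares of £350,000. Wyatt and Efua each take £350,000. The remaining share for the deceased Henrik (£350,000) is carried to the next generation.
That pool (£350,000) passes entirely to Tobias, the sole taker at the grandchildren's generation.

Tobias receives £350,000.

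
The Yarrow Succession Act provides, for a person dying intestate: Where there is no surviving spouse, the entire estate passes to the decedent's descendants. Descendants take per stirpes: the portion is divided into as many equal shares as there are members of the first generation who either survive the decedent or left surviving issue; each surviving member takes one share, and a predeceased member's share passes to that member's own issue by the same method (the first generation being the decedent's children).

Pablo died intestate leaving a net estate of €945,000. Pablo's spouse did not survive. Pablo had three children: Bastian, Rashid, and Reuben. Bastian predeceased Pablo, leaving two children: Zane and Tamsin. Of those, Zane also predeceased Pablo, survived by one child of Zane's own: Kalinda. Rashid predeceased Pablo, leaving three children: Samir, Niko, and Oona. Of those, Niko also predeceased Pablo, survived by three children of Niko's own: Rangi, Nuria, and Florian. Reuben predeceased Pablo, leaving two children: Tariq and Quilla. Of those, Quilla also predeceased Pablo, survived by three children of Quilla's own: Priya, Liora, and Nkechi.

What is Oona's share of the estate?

The entire €945,000 passes to the descendants.
That amount (€945,000) is divided into 3 shares of €315,000: Bastian's €315,000 share passes to Bastian's issue; Rashid's €315,000 share passes to Rashid's issue; Reuben's €315,000 share passes to Reuben's issue.
Bastian's share (€315,000) is divided into 2 shares of €157,500: Tamsin takes €157,500; Zane's €157,500 share passes to Zane's issue.
Zane's share (€157,500) passes entirely to Kalinda.
Rashid's share (€315,000) is divided into 3 shares of €105,000: Samir and Oona each take €105,000; Niko's €105,000 share passes to Niko's issue.
Niko's share (€105,000) is divided into 3 shares of €35,000: Rangi, Nuria, and Florian each take €35,000.
Reuben's share (€315,000) is divided into 2 shares of €157,500: Tariq takes €157,500; Quilla's €157,500 share passes to Quilla's issue.
Quilla's share (€157,500) is divided into 3 shares of €52,500: Priya, Liora, and Nkechi each take €52,500.

Oona receives €105,000.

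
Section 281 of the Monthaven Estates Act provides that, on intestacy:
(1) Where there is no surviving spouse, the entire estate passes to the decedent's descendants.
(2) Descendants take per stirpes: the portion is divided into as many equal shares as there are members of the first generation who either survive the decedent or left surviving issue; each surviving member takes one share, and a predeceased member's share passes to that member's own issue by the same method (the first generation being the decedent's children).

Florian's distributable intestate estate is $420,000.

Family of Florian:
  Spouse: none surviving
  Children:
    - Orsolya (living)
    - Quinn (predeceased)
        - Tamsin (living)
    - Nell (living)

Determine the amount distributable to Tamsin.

The entire $420,000 passes to the descendants.
That amount ($420,000) is divided into 3 shares of $140,000: Orsolya and Nell each take $140,000; Quinn's $140,000 share passes to Quinn's issue.
Quinn's share ($140,000) passes entirely to Tamsin.

Tamsin receives $140,000.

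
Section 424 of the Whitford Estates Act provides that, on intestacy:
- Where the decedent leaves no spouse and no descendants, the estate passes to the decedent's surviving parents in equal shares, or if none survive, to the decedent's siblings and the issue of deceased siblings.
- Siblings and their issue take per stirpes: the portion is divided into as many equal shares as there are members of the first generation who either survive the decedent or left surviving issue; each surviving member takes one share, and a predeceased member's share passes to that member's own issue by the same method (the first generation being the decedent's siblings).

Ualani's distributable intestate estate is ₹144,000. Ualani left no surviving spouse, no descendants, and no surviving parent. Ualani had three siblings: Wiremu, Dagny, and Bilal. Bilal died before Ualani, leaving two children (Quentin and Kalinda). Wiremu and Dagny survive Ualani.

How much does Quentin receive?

Quentin receives ₹24,000.

The entire ₹144,000 passes to the siblings and their issue.
That amount (₹144,000) is divided into 3 shares of ₹48,000: Wiremu and Dagny each take ₹48,000; Bilal's ₹48,000 share passes to Bilal's issue.
Bilal's share (₹48,000) is divided into 2 shares of ₹24,000: Quentin and Kalinda each take ₹24,000.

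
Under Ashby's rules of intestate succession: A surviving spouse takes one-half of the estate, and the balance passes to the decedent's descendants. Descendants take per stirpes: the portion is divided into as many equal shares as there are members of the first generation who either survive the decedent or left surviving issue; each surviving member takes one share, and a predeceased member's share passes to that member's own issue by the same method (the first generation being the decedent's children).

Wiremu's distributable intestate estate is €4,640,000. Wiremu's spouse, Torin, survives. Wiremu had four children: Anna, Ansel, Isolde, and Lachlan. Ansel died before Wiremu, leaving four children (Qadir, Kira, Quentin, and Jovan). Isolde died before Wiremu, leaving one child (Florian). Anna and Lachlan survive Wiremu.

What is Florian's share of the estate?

Florian receives €580,000.

Torin takes one-half of €4,640,000 = €2,320,000. The remaining €2,320,000 passes to the descendants.
The descendants' portion (€2,320,000) is divided into 4 shares of €580,000: Anna and Lachlan each take €580,000; Ansel's €580,000 share passes to Ansel's issue; Isolde's €580,000 share passes to Isolde's issue.
Ansel's share (€580,000) is divided into 4 shares of €145,000: Qadir, Kira, Quentin, and Jovan each take €145,000.
Isolde's share (€580,000) passes entirely to Florian.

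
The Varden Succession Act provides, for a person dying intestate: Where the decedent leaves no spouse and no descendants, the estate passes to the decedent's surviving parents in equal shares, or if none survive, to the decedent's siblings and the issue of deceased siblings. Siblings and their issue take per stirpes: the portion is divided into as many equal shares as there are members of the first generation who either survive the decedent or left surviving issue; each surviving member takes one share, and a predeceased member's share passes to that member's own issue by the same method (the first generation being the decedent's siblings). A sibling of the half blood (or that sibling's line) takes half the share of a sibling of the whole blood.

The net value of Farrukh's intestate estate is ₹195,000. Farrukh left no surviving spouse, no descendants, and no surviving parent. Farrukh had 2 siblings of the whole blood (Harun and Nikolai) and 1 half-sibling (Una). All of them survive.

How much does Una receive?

Una receives ₹39,000.

The entire ₹195,000 passes to the siblings and their issue.
Counting each half-blood sibling's line as half a unit, there are 5/2 units in ₹195,000, so one unit is ₹78,000. Whole-blood lines (Harun and Nikolai) take ₹78,000 each; half-blood lines (Una) take ₹39,000 each.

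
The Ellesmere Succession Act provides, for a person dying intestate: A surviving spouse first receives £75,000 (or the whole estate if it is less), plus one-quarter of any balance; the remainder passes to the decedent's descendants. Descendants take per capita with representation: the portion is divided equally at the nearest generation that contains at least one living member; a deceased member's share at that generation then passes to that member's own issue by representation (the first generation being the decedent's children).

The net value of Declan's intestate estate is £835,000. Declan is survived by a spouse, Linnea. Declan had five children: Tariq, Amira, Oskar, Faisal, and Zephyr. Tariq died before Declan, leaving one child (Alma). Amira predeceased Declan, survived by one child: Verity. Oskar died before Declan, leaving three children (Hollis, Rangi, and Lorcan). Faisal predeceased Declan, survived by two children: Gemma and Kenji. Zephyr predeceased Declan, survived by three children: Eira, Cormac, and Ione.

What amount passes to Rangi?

Rangi receives £57,000.

Linnea first takes £75,000, leaving a balance of £760,000. Linnea then takes one-quarter of the balance (£190,000), for a total of £265,000. The remaining £570,000 passes to the descendants.
No child survives, so the initial division is made at the grandchildren's generation.
The descendants' portion (£570,000) is divided into 10 shares of £57,000: Alma, Verity, Hollis, Rangi, Lorcan, Gemma, Kenji, Eira, Cormac, and Ione each take £57,000.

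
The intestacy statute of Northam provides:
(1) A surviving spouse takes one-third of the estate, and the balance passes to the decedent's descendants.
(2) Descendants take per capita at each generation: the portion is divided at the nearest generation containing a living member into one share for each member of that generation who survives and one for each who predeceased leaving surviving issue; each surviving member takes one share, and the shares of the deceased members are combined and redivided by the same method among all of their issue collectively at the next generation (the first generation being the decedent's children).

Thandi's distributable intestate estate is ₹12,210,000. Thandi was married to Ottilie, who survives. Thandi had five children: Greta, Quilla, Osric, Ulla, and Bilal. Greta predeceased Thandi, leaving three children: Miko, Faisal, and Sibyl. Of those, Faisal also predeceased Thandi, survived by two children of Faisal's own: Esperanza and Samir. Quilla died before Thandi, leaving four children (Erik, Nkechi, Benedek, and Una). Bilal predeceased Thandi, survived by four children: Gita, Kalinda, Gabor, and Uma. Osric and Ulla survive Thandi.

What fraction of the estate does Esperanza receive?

Esperanza receives 1/55 of the estate.

Ottilie takes one-third of ₹12,210,000 = ₹4,070,000. The remaining ₹8,140,000 passes to the descendants.
The descendants' portion (₹8,140,000) is divided at the children's generation into 5 shares of ₹1,628,000. Osric and Ulla each take ₹1,628,000. The 3 shares of the deceased (Greta, Quilla, and Bilal) are combined into a pool of ₹4,884,000.
That pool (₹4,884,000) is divided at the grandchildren's generation into 11 shares of ₹444,000. Miko, Sibyl, Erik, Nkechi, Benedek, Una, Gita, Kalinda, Gabor, and Uma each take ₹444,000. The remaining share for the deceased Faisal (₹444,000) is carried to the next generation.
That pool (₹444,000) is divided at the great-grandchildren's generation equally among Esperanza and Samir: ₹222,000 each.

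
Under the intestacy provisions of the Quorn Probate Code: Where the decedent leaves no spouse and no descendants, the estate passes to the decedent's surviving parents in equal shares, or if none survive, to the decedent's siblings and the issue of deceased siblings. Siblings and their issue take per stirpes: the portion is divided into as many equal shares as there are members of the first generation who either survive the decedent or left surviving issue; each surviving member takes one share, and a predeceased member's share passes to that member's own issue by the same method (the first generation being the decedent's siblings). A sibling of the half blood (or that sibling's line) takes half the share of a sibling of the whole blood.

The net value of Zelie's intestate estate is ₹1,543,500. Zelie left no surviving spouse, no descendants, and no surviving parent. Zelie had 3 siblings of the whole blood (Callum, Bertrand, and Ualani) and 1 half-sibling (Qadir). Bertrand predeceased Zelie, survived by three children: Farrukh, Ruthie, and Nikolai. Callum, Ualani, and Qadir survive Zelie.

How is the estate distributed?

The entire ₹1,543,500 passes to the siblings and their issue.
Counting each half-blood sibling's line as half a unit, there are 7/2 units in ₹1,543,500, so one unit is ₹441,000. Whole-blood lines (Callum, Bertrand, and Ualani) take ₹441,000 each; half-blood lines (Qadir) take ₹220,500 each.
Bertrand's share (₹441,000) is divided into 3 shares of ₹147,000: Farrukh, Ruthie, and Nikolai each take ₹147,000.

Callum: ₹441,000; Farrukh: ₹147,000; Ruthie: ₹147,000; Nikolai: ₹147,000; Ualani: ₹441,000; Qadir: ₹220,500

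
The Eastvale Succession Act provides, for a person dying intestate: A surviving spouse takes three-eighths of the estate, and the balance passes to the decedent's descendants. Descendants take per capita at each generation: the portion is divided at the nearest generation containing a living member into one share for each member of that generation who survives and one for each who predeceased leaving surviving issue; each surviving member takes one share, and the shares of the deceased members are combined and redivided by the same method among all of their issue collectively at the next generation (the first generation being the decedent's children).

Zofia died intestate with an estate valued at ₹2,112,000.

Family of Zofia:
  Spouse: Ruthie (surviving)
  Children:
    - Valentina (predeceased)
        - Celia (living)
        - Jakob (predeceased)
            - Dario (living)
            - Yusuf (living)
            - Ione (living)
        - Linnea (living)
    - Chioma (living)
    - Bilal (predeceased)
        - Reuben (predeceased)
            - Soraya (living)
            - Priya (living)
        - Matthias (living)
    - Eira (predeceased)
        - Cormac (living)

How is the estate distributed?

Ruthie takes three-eighths of ₹2,112,000 = ₹792,000. The remaining ₹1,320,000 passes to the descendants.
The descendants' portion (₹1,320,000) is divided at the children's generation into 4 shares of ₹330,000. Chioma takes ₹330,000. The 3 shares of the deceased (Valentina, Bilal, and Eira) are combined into a pool of ₹990,000.
That pool (₹990,000) is divided at the grandchildren's generation into 6 shares of ₹165,000. Celia, Linnea, Matthias, and Cormac each take ₹165,000. The 2 shares of the deceased (Jakob and Reuben) are combined into a pool of ₹330,000.
That pool (₹330,000) is divided at the great-grandchildren's generation equally among Dario, Yusuf, Ione, Soraya, and Priya: ₹66,000 each.

Ruthie: ₹792,000; Celia: ₹165,000; Dario: ₹66,000; Yusuf: ₹66,000; Ione: ₹66,000; Linnea: ₹165,000; Chioma: ₹330,000; Soraya: ₹66,000; Priya: ₹66,000; Matthias: ₹165,000; Cormac: ₹165,000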